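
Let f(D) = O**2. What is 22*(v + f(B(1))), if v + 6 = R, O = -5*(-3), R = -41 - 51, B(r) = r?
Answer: 2794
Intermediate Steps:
R = -92
O = 15
v = -98 (v = -6 - 92 = -98)
f(D) = 225 (f(D) = 15**2 = 225)
22*(v + f(B(1))) = 22*(-98 + 225) = 22*127 = 2794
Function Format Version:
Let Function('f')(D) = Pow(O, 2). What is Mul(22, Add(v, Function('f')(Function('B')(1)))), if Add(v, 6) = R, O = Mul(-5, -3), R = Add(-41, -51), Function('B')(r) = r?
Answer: 2794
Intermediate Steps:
R = -92
O = 15
v = -98 (v = Add(-6, -92) = -98)
Function('f')(D) = 225 (Function('f')(D) = Pow(15, 2) = 225)
Mul(22, Add(v, Function('f')(Function('B')(1)))) = Mul(22, Add(-98, 225)) = Mul(22, 127) = 2794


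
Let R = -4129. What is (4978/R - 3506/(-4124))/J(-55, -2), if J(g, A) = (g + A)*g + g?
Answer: -432357/3746159120 ≈ -0.00011541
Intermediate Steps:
J(g, A) = g + g*(A + g) (J(g, A) = (A + g)*g + g = g*(A + g) + g = g + g*(A + g))
(4978/R - 3506/(-4124))/J(-55, -2) = (4978/(-4129) - 3506/(-4124))/((-55*(1 - 2 - 55))) = (4978*(-1/4129) - 3506*(-1/4124))/((-55*(-56))) = (-4978/4129 + 1753/2062)/3080 = -3026499/8513998*1/3080 = -432357/3746159120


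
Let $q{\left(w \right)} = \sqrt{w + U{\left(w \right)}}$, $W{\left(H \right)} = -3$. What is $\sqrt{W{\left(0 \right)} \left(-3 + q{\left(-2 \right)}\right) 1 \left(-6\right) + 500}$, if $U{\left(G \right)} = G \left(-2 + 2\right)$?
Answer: $\sqrt{446 + 18 i \sqrt{2}} \approx 21.127 + 0.60244 i$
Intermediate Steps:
$U{\left(G \right)} = 0$ ($U{\left(G \right)} = G 0 = 0$)
$q{\left(w \right)} = \sqrt{w}$ ($q{\left(w \right)} = \sqrt{w + 0} = \sqrt{w}$)
$\sqrt{W{\left(0 \right)} \left(-3 + q{\left(-2 \right)}\right) 1 \left(-6\right) + 500} = \sqrt{- 3 \left(-3 + \sqrt{-2}\right) 1 \left(-6\right) + 500} = \sqrt{- 3 \left(-3 + i \sqrt{2}\right) 1 \left(-6\right) + 500} = \sqrt{\left(9 - 3 i \sqrt{2}\right) 1 \left(-6\right) + 500} = \sqrt{\left(9 - 3 i \sqrt{2}\right) \left(-6\right) + 500} = \sqrt{\left(-54 + 18 i \sqrt{2}\right) + 500} = \sqrt{446 + 18 i \sqrt{2}}$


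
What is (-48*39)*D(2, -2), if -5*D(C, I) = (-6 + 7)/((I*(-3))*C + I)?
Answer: 936/25 ≈ 37.440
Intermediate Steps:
D(C, I) = -1/(5*(I - 3*C*I)) (D(C, I) = -(-6 + 7)/(5*((I*(-3))*C + I)) = -1/(5*((-3*I)*C + I)) = -1/(5*(-3*C*I + I)) = -1/(5*(I - 3*C*I)))
(-48*39)*D(2, -2) = (-48*39)*((⅕)/(-2*(-1 + 3*2))) = -1872*(-1)/(5*2*(-1 + 6)) = -1872*(-1)/(5*2*5) = -1872*(-1/50) = 936/25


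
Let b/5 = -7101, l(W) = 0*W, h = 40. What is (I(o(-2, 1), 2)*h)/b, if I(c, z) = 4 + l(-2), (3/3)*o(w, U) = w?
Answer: -32/7101 ≈ -0.0045064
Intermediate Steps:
o(w, U) = w
l(W) = 0
I(c, z) = 4 (I(c, z) = 4 + 0 = 4)
b = -35505 (b = 5*(-7101) = -35505)
(I(o(-2, 1), 2)*h)/b = (4*40)/(-35505) = 160*(-1/35505) = -32/7101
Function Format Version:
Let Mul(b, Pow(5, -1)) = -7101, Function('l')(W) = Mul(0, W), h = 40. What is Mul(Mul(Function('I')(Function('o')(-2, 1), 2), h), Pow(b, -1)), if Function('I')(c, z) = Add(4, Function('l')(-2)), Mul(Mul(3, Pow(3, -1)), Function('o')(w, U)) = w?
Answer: Rational(-32, 7101) ≈ -0.0045064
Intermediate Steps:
Function('o')(w, U) = w
Function('l')(W) = 0
Function('I')(c, z) = 4 (Function('I')(c, z) = Add(4, 0) = 4)
b = -35505 (b = Mul(5, -7101) = -35505)
Mul(Mul(Function('I')(Function('o')(-2, 1), 2), h), Pow(b, -1)) = Mul(Mul(4, 40), Pow(-35505, -1)) = Mul(160, Rational(-1, 35505)) = Rational(-32, 7101)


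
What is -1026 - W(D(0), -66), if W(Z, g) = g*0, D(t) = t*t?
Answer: -1026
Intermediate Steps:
D(t) = t²
W(Z, g) = 0
-1026 - W(D(0), -66) = -1026 - 1*0 = -1026 + 0 = -1026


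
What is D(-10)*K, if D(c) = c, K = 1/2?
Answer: -5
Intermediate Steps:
K = 1/2 ≈ 0.50000
D(-10)*K = -10*1/2 = -5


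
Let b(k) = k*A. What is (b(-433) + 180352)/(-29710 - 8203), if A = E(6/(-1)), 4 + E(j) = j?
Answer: -184682/37913 ≈ -4.8712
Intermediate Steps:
E(j) = -4 + j
A = -10 (A = -4 + 6/(-1) = -4 + 6*(-1) = -4 - 6 = -10)
b(k) = -10*k (b(k) = k*(-10) = -10*k)
(b(-433) + 180352)/(-29710 - 8203) = (-10*(-433) + 180352)/(-29710 - 8203) = (4330 + 180352)/(-37913) = 184682*(-1/37913) = -184682/37913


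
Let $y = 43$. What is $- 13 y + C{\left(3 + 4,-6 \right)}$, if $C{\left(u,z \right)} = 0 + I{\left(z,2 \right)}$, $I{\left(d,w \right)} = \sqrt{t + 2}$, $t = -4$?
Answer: $-559 + i \sqrt{2} \approx -559.0 + 1.4142 i$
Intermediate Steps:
$I{\left(d,w \right)} = i \sqrt{2}$ ($I{\left(d,w \right)} = \sqrt{-4 + 2} = \sqrt{-2} = i \sqrt{2}$)
$C{\left(u,z \right)} = i \sqrt{2}$ ($C{\left(u,z \right)} = 0 + i \sqrt{2} = i \sqrt{2}$)
$- 13 y + C{\left(3 + 4,-6 \right)} = \left(-13\right) 43 + i \sqrt{2} = -559 + i \sqrt{2}$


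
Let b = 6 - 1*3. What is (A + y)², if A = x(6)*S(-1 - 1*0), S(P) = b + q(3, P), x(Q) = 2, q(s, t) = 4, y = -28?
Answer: 196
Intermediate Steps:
b = 3 (b = 6 - 3 = 3)
S(P) = 7 (S(P) = 3 + 4 = 7)
A = 14 (A = 2*7 = 14)
(A + y)² = (14 - 28)² = (-14)² = 196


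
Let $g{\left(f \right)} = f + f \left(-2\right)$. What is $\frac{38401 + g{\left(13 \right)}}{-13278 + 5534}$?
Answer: $- \frac{9597}{1936} \approx -4.9571$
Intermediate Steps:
$g{\left(f \right)} = - f$ ($g{\left(f \right)} = f - 2 f = - f$)
$\frac{38401 + g{\left(13 \right)}}{-13278 + 5534} = \frac{38401 - 13}{-13278 + 5534} = \frac{38401 - 13}{-7744} = 38388 \left(- \frac{1}{7744}\right) = - \frac{9597}{1936}$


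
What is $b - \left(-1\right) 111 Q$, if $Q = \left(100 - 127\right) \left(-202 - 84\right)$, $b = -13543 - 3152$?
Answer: $840447$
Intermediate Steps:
$b = -16695$ ($b = -13543 - 3152 = -16695$)
$Q = 7722$ ($Q = \left(-27\right) \left(-286\right) = 7722$)
$b - \left(-1\right) 111 Q = -16695 - \left(-1\right) 111 \cdot 7722 = -16695 - \left(-111\right) 7722 = -16695 - -857142 = -16695 + 857142 = 840447$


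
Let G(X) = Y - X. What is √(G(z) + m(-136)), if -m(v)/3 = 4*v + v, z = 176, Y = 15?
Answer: √1879 ≈ 43.347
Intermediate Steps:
m(v) = -15*v (m(v) = -3*(4*v + v) = -15*v)
G(X) = 15 - X
√(G(z) + m(-136)) = √((15 - 1*176) - 15*(-136)) = √((15 - 176) + 2040) = √(-161 + 2040) = √1879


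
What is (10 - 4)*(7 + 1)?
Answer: 48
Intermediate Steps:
(10 - 4)*(7 + 1) = 6*8 = 48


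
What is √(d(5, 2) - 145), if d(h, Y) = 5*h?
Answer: 2*I*√30 ≈ 10.954*I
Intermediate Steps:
√(d(5, 2) - 145) = √(5*5 - 145) = √(25 - 145) = √(-120) = 2*I*√30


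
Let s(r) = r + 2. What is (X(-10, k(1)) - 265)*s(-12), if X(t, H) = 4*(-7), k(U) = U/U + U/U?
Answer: 2930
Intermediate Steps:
k(U) = 2 (k(U) = 1 + 1 = 2)
s(r) = 2 + r
X(t, H) = -28
(X(-10, k(1)) - 265)*s(-12) = (-28 - 265)*(2 - 12) = -293*(-10) = 2930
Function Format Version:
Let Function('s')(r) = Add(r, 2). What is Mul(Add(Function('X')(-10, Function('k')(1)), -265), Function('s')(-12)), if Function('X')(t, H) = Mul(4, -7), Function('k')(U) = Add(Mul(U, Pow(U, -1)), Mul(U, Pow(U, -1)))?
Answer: 2930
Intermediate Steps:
Function('k')(U) = 2 (Function('k')(U) = Add(1, 1) = 2)
Function('s')(r) = Add(2, r)
Function('X')(t, H) = -28
Mul(Add(Function('X')(-10, Function('k')(1)), -265), Function('s')(-12)) = Mul(Add(-28, -265), Add(2, -12)) = Mul(-293, -10) = 2930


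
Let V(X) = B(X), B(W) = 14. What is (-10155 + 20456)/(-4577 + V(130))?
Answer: -10301/4563 ≈ -2.2575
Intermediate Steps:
V(X) = 14
(-10155 + 20456)/(-4577 + V(130)) = (-10155 + 20456)/(-4577 + 14) = 10301/(-4563) = 10301*(-1/4563) = -10301/4563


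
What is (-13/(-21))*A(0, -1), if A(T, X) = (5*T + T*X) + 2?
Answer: 26/21 ≈ 1.2381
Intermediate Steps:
A(T, X) = 2 + 5*T + T*X
(-13/(-21))*A(0, -1) = (-13/(-21))*(2 + 5*0 + 0*(-1)) = (-13*(-1/21))*(2 + 0 + 0) = (13/21)*2 = 26/21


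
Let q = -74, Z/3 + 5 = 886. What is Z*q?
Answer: -195582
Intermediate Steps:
Z = 2643 (Z = -15 + 3*886 = -15 + 2658 = 2643)
Z*q = 2643*(-74) = -195582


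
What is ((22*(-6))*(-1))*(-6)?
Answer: -792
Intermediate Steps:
((22*(-6))*(-1))*(-6) = -132*(-1)*(-6) = 132*(-6) = -792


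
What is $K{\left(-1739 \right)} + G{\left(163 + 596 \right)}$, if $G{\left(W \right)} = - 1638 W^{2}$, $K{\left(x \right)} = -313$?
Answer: $-943620991$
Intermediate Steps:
$K{\left(-1739 \right)} + G{\left(163 + 596 \right)} = -313 - 1638 \left(163 + 596\right)^{2} = -313 - 1638 \cdot 759^{2} = -313 - 943620678 = -943620991$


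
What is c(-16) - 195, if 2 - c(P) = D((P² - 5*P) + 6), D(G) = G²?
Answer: -117157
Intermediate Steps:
c(P) = 2 - (6 + P² - 5*P)² (c(P) = 2 - ((P² - 5*P) + 6)² = 2 - (6 + P² - 5*P)²)
c(-16) - 195 = (2 - (6 + (-16)² - 5*(-16))²) - 195 = (2 - (6 + 256 + 80)²) - 195 = (2 - 1*342²) - 195 = (2 - 1*116964) - 195 = (2 - 116964) - 195 = -116962 - 195 = -117157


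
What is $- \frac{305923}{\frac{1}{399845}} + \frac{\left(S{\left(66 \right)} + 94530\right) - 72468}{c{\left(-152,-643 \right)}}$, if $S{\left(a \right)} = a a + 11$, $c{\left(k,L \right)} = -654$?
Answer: $- \frac{79998445411919}{654} \approx -1.2232 \cdot 10^{11}$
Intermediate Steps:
$S{\left(a \right)} = 11 + a^{2}$ ($S{\left(a \right)} = a^{2} + 11 = 11 + a^{2}$)
$- \frac{305923}{\frac{1}{399845}} + \frac{\left(S{\left(66 \right)} + 94530\right) - 72468}{c{\left(-152,-643 \right)}} = - \frac{305923}{\frac{1}{399845}} + \frac{\left(\left(11 + 66^{2}\right) + 94530\right) - 72468}{-654} = - 305923 \frac{1}{\frac{1}{399845}} + \left(\left(\left(11 + 4356\right) + 94530\right) - 72468\right) \left(- \frac{1}{654}\right) = \left(-305923\right) 399845 + \left(\left(4367 + 94530\right) - 72468\right) \left(- \frac{1}{654}\right) = -122321781935 + \left(98897 - 72468\right) \left(- \frac{1}{654}\right) = -122321781935 + 26429 \left(- \frac{1}{654}\right) = -122321781935 - \frac{26429}{654} = - \frac{79998445411919}{654}$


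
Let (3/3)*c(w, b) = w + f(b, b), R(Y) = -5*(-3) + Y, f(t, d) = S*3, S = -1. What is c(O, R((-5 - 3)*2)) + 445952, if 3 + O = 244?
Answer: 446190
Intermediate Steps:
O = 241 (O = -3 + 244 = 241)
f(t, d) = -3 (f(t, d) = -1*3 = -3)
R(Y) = 15 + Y
c(w, b) = -3 + w (c(w, b) = w - 3 = -3 + w)
c(O, R((-5 - 3)*2)) + 445952 = (-3 + 241) + 445952 = 238 + 445952 = 446190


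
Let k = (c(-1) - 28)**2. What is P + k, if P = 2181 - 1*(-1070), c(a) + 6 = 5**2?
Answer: 3332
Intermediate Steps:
c(a) = 19 (c(a) = -6 + 5**2 = -6 + 25 = 19)
P = 3251 (P = 2181 + 1070 = 3251)
k = 81 (k = (19 - 28)**2 = (-9)**2 = 81)
P + k = 3251 + 81 = 3332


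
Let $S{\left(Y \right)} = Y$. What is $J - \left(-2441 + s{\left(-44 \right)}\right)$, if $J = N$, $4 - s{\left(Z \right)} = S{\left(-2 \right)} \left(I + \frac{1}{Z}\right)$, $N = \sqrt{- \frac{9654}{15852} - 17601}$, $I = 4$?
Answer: $\frac{53439}{22} + \frac{i \sqrt{122862117542}}{2642} \approx 2429.0 + 132.67 i$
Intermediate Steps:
$N = \frac{i \sqrt{122862117542}}{2642}$ ($N = \sqrt{\left(-9654\right) \frac{1}{15852} - 17601} = \sqrt{- \frac{1609}{2642} - 17601} = \sqrt{- \frac{46503451}{2642}} = \frac{i \sqrt{122862117542}}{2642} \approx 132.67 i$)
$s{\left(Z \right)} = 12 + \frac{2}{Z}$ ($s{\left(Z \right)} = 4 - - 2 \left(4 + \frac{1}{Z}\right) = 4 - \left(-8 - \frac{2}{Z}\right) = 4 + \left(8 + \frac{2}{Z}\right) = 12 + \frac{2}{Z}$)
$J = \frac{i \sqrt{122862117542}}{2642} \approx 132.67 i$
$J - \left(-2441 + s{\left(-44 \right)}\right) = \frac{i \sqrt{122862117542}}{2642} + \left(2441 - \left(12 + \frac{2}{-44}\right)\right) = \frac{i \sqrt{122862117542}}{2642} + \left(2441 - \left(12 + 2 \left(- \frac{1}{44}\right)\right)\right) = \frac{i \sqrt{122862117542}}{2642} + \left(2441 - \left(12 - \frac{1}{22}\right)\right) = \frac{i \sqrt{122862117542}}{2642} + \left(2441 - \frac{263}{22}\right) = \frac{i \sqrt{122862117542}}{2642} + \frac{53439}{22} = \frac{53439}{22} + \frac{i \sqrt{122862117542}}{2642}$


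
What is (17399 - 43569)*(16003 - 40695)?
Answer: 646189640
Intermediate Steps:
(17399 - 43569)*(16003 - 40695) = -26170*(-24692) = 646189640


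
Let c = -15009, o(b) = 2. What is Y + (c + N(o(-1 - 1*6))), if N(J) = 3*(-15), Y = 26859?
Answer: 11805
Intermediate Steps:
N(J) = -45
Y + (c + N(o(-1 - 1*6))) = 26859 + (-15009 - 45) = 26859 - 15054 = 11805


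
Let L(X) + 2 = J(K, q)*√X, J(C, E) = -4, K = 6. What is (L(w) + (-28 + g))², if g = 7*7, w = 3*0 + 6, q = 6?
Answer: 457 - 152*√6 ≈ 84.678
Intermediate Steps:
w = 6 (w = 0 + 6 = 6)
g = 49
L(X) = -2 - 4*√X
(L(w) + (-28 + g))² = ((-2 - 4*√6) + (-28 + 49))² = ((-2 - 4*√6) + 21)² = (19 - 4*√6)²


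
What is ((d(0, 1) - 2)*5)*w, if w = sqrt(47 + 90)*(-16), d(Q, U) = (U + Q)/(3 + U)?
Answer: 140*sqrt(137) ≈ 1638.7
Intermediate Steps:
d(Q, U) = (Q + U)/(3 + U)
w = -16*sqrt(137) (w = sqrt(137)*(-16) = -16*sqrt(137) ≈ -187.28)
((d(0, 1) - 2)*5)*w = (((0 + 1)/(3 + 1) - 2)*5)*(-16*sqrt(137)) = ((1/4 - 2)*5)*(-16*sqrt(137)) = (-7/4*5)*(-16*sqrt(137)) = -(-140)*sqrt(137) = 140*sqrt(137)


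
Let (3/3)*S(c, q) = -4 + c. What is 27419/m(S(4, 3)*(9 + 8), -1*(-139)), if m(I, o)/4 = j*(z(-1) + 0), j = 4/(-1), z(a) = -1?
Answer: 27419/16 ≈ 1713.7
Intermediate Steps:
S(c, q) = -4 + c
j = -4 (j = 4*(-1) = -4)
m(I, o) = 16 (m(I, o) = 4*(-4*(-1 + 0)) = 4*(-4*(-1)) = 4*4 = 16)
27419/m(S(4, 3)*(9 + 8), -1*(-139)) = 27419/16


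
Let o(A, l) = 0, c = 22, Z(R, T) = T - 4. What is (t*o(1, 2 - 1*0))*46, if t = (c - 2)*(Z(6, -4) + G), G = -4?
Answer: 0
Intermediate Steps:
Z(R, T) = -4 + T
t = -240 (t = (22 - 2)*((-4 - 4) - 4) = 20*(-8 - 4) = 20*(-12) = -240)
(t*o(1, 2 - 1*0))*46 = -240*0*46 = 0*46 = 0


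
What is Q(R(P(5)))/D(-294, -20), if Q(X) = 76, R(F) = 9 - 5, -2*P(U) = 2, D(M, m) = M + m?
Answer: -38/157 ≈ -0.24204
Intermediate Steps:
P(U) = -1 (P(U) = -1/2*2 = -1)
R(F) = 4
Q(R(P(5)))/D(-294, -20) = 76/(-294 - 20) = 76/(-314) = 76*(-1/314) = -38/157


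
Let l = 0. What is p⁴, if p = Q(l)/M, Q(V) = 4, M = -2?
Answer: 16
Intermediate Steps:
p = -2 (p = 4/(-2) = 4*(-½) = -2)
p⁴ = (-2)⁴ = 16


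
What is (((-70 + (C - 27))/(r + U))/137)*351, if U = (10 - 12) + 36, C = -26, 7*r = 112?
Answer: -43173/6850 ≈ -6.3026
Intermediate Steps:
r = 16 (r = (⅐)*112 = 16)
U = 34 (U = -2 + 36 = 34)
(((-70 + (C - 27))/(r + U))/137)*351 = (((-70 + (-26 - 27))/(16 + 34))/137)*351 = (((-70 - 53)/50)*(1/137))*351 = (-123*1/50*(1/137))*351 = -123/50*1/137*351 = -123/6850*351 = -43173/6850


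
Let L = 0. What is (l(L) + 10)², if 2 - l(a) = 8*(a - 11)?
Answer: 10000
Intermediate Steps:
l(a) = 90 - 8*a (l(a) = 2 - 8*(a - 11) = 2 - 8*(-11 + a) = 2 - (-88 + 8*a) = 2 + (88 - 8*a) = 90 - 8*a)
(l(L) + 10)² = ((90 - 8*0) + 10)² = ((90 + 0) + 10)² = (90 + 10)² = 100² = 10000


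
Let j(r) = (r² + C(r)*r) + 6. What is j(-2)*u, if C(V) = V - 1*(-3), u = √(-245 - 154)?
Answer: 8*I*√399 ≈ 159.8*I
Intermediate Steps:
u = I*√399 (u = √(-399) = I*√399 ≈ 19.975*I)
C(V) = 3 + V (C(V) = V + 3 = 3 + V)
j(r) = 6 + r² + r*(3 + r) (j(r) = (r² + (3 + r)*r) + 6 = (r² + r*(3 + r)) + 6 = 6 + r² + r*(3 + r))
j(-2)*u = (6 + (-2)² - 2*(3 - 2))*(I*√399) = (6 + 4 - 2*1)*(I*√399) = (6 + 4 - 2)*(I*√399) = 8*(I*√399) = 8*I*√399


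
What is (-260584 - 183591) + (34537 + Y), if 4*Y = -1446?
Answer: -819999/2 ≈ -4.1000e+5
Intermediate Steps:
Y = -723/2 (Y = (1/4)*(-1446) = -723/2 ≈ -361.50)
(-260584 - 183591) + (34537 + Y) = (-260584 - 183591) + (34537 - 723/2) = -444175 + 68351/2 = -819999/2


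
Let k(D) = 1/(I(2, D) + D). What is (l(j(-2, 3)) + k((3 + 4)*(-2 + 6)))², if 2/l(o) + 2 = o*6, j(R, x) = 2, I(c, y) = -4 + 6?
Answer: 49/900 ≈ 0.054444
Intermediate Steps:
I(c, y) = 2
l(o) = 2/(-2 + 6*o) (l(o) = 2/(-2 + o*6) = 2/(-2 + 6*o))
k(D) = 1/(2 + D)
(l(j(-2, 3)) + k((3 + 4)*(-2 + 6)))² = (1/(-1 + 3*2) + 1/(2 + (3 + 4)*(-2 + 6)))² = (1/(-1 + 6) + 1/(2 + 7*4))² = (1/5 + 1/(2 + 28))² = (⅕ + 1/30)² = (7/30)² = 49/900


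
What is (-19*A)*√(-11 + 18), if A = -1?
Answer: 19*√7 ≈ 50.269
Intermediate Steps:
(-19*A)*√(-11 + 18) = (-19*(-1))*√(-11 + 18) = 19*√7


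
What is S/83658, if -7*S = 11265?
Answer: -3755/195202 ≈ -0.019236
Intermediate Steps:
S = -11265/7 (S = -⅐*11265 = -11265/7 ≈ -1609.3)
S/83658 = -11265/7/83658 = -11265/7*1/83658 = -3755/195202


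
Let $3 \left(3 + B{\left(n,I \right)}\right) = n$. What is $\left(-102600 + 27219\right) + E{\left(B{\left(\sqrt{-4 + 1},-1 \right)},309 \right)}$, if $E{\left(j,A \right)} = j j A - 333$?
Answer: $-73036 - 618 i \sqrt{3} \approx -73036.0 - 1070.4 i$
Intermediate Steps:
$B{\left(n,I \right)} = -3 + \frac{n}{3}$
$E{\left(j,A \right)} = -333 + A j^{2}$ ($E{\left(j,A \right)} = j^{2} A - 333 = A j^{2} - 333 = -333 + A j^{2}$)
$\left(-102600 + 27219\right) + E{\left(B{\left(\sqrt{-4 + 1},-1 \right)},309 \right)} = \left(-102600 + 27219\right) - \left(333 - 309 \left(-3 + \frac{\sqrt{-4 + 1}}{3}\right)^{2}\right) = -75381 - \left(333 - 309 \left(-3 + \frac{\sqrt{-3}}{3}\right)^{2}\right) = -75381 - \left(333 - 309 \left(-3 + \frac{i \sqrt{3}}{3}\right)^{2}\right) = -75714 + 309 \left(-3 + \frac{i \sqrt{3}}{3}\right)^{2}$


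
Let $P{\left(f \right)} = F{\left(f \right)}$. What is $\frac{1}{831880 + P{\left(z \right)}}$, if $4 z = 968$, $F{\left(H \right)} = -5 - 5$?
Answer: $\frac{1}{831870} \approx 1.2021 \cdot 10^{-6}$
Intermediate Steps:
$F{\left(H \right)} = -10$
$z = 242$ ($z = \frac{1}{4} \cdot 968 = 242$)
$P{\left(f \right)} = -10$
$\frac{1}{831880 + P{\left(z \right)}} = \frac{1}{831880 - 10} = \frac{1}{831870}$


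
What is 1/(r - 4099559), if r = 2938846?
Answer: -1/1160713 ≈ -8.6154e-7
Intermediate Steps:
1/(r - 4099559) = 1/(2938846 - 4099559) = 1/(-1160713) = -1/1160713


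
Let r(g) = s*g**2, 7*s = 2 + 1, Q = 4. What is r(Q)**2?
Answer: 2304/49 ≈ 47.020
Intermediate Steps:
s = 3/7 (s = (2 + 1)/7 = (1/7)*3 = 3/7 ≈ 0.42857)
r(g) = 3*g**2/7
r(Q)**2 = ((3/7)*4**2)**2 = ((3/7)*16)**2 = (48/7)**2 = 2304/49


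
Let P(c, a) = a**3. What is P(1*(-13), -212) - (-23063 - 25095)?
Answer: -9479970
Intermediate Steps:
P(1*(-13), -212) - (-23063 - 25095) = (-212)**3 - (-23063 - 25095) = -9528128 - 1*(-48158) = -9528128 + 48158 = -9479970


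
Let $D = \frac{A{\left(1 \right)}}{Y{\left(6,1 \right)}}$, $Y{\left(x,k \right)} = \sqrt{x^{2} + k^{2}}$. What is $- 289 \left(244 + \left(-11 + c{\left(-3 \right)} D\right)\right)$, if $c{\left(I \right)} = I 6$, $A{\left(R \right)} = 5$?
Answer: $-67337 + \frac{26010 \sqrt{37}}{37} \approx -63061.0$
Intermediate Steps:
$c{\left(I \right)} = 6 I$
$Y{\left(x,k \right)} = \sqrt{k^{2} + x^{2}}$
$D = \frac{5 \sqrt{37}}{37}$ ($D = \frac{5}{\sqrt{1^{2} + 6^{2}}} = \frac{5}{\sqrt{1 + 36}} = \frac{5}{\sqrt{37}} = 5 \frac{\sqrt{37}}{37} = \frac{5 \sqrt{37}}{37} \approx 0.82199$)
$- 289 \left(244 + \left(-11 + c{\left(-3 \right)} D\right)\right) = - 289 \left(244 + \left(-11 + 6 \left(-3\right) \frac{5 \sqrt{37}}{37}\right)\right) = - 289 \left(244 - \left(11 + 18 \frac{5 \sqrt{37}}{37}\right)\right) = - 289 \left(244 - \left(11 + \frac{90 \sqrt{37}}{37}\right)\right) = - 289 \left(233 - \frac{90 \sqrt{37}}{37}\right) = -67337 + \frac{26010 \sqrt{37}}{37}$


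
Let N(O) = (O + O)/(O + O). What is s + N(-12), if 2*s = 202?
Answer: 102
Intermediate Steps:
N(O) = 1 (N(O) = (2*O)/((2*O)) = (2*O)*(1/(2*O)) = 1)
s = 101 (s = (1/2)*202 = 101)
s + N(-12) = 101 + 1 = 102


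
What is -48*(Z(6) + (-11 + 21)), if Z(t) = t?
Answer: -768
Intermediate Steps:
-48*(Z(6) + (-11 + 21)) = -48*(6 + (-11 + 21)) = -48*(6 + 10) = -48*16 = -768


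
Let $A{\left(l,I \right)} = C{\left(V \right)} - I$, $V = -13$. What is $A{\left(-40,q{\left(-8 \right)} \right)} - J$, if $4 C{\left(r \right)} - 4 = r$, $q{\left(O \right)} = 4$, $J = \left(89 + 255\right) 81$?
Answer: $- \frac{111481}{4} \approx -27870.0$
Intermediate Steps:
$J = 27864$ ($J = 344 \cdot 81 = 27864$)
$C{\left(r \right)} = 1 + \frac{r}{4}$
$A{\left(l,I \right)} = - \frac{9}{4} - I$ ($A{\left(l,I \right)} = \left(1 + \frac{1}{4} \left(-13\right)\right) - I = \left(1 - \frac{13}{4}\right) - I = - \frac{9}{4} - I$)
$A{\left(-40,q{\left(-8 \right)} \right)} - J = \left(- \frac{9}{4} - 4\right) - 27864 = - \frac{25}{4} - 27864 = - \frac{111481}{4}$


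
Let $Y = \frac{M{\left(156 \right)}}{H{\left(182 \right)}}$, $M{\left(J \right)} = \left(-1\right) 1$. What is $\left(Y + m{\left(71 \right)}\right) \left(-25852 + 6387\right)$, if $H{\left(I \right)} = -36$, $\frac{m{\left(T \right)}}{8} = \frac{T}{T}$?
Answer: $- \frac{5625385}{36} \approx -1.5626 \cdot 10^{5}$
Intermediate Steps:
$M{\left(J \right)} = -1$
$m{\left(T \right)} = 8$ ($m{\left(T \right)} = 8 \frac{T}{T} = 8 \cdot 1 = 8$)
$Y = \frac{1}{36}$ ($Y = - \frac{1}{-36} = \left(-1\right) \left(- \frac{1}{36}\right) = \frac{1}{36} \approx 0.027778$)
$\left(Y + m{\left(71 \right)}\right) \left(-25852 + 6387\right) = \left(\frac{1}{36} + 8\right) \left(-25852 + 6387\right) = \frac{289}{36} \left(-19465\right) = - \frac{5625385}{36}$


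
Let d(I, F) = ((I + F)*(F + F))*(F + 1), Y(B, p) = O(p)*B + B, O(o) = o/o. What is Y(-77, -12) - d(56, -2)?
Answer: -370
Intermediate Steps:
O(o) = 1
Y(B, p) = 2*B (Y(B, p) = 1*B + B = B + B = 2*B)
d(I, F) = 2*F*(1 + F)*(F + I) (d(I, F) = ((F + I)*(2*F))*(1 + F) = (2*F*(F + I))*(1 + F) = 2*F*(1 + F)*(F + I))
Y(-77, -12) - d(56, -2) = 2*(-77) - 2*(-2)*(-2 + 56 + (-2)² - 2*56) = -154 - 2*(-2)*(-2 + 56 + 4 - 112) = -154 - 2*(-2)*(-54) = -154 - 1*216 = -154 - 216 = -370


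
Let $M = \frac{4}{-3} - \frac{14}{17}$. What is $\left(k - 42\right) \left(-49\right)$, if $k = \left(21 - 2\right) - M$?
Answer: $\frac{52087}{51} \approx 1021.3$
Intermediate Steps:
$M = - \frac{110}{51}$ ($M = 4 \left(- \frac{1}{3}\right) - \frac{14}{17} = - \frac{4}{3} - \frac{14}{17} = - \frac{110}{51} \approx -2.1569$)
$k = \frac{1079}{51}$ ($k = \left(21 - 2\right) - - \frac{110}{51} = \left(21 - 2\right) + \frac{110}{51} = 19 + \frac{110}{51} = \frac{1079}{51} \approx 21.157$)
$\left(k - 42\right) \left(-49\right) = \left(\frac{1079}{51} - 42\right) \left(-49\right) = \left(- \frac{1063}{51}\right) \left(-49\right) = \frac{52087}{51}$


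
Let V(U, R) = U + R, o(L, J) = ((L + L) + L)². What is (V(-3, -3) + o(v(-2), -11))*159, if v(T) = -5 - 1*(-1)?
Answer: 21942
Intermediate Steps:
v(T) = -4 (v(T) = -5 + 1 = -4)
o(L, J) = 9*L² (o(L, J) = (2*L + L)² = (3*L)² = 9*L²)
V(U, R) = R + U
(V(-3, -3) + o(v(-2), -11))*159 = ((-3 - 3) + 9*(-4)²)*159 = (-6 + 9*16)*159 = (-6 + 144)*159 = 138*159 = 21942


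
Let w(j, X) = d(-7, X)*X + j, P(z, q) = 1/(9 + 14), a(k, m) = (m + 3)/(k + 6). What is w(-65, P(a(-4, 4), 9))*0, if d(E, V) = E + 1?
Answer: 0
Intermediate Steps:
d(E, V) = 1 + E
a(k, m) = (3 + m)/(6 + k)
P(z, q) = 1/23
w(j, X) = j - 6*X (w(j, X) = (1 - 7)*X + j = -6*X + j = j - 6*X)
w(-65, P(a(-4, 4), 9))*0 = (-65 - 6*1/23)*0 = (-65 - 6/23)*0 = -1501/23*0 = 0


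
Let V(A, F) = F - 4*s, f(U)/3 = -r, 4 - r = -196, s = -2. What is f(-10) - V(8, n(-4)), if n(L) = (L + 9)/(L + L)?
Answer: -4859/8 ≈ -607.38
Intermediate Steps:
r = 200 (r = 4 - 1*(-196) = 4 + 196 = 200)
f(U) = -600 (f(U) = 3*(-1*200) = 3*(-200) = -600)
n(L) = (9 + L)/(2*L) (n(L) = (9 + L)/((2*L)) = (9 + L)*(1/(2*L)) = (9 + L)/(2*L))
V(A, F) = 8 + F (V(A, F) = F - 4*(-2) = F + 8 = 8 + F)
f(-10) - V(8, n(-4)) = -600 - (8 + (1/2)*(9 - 4)/(-4)) = -600 - (8 + (1/2)*(-1/4)*5) = -600 - (8 - 5/8) = -600 - 1*59/8 = -600 - 59/8 = -4859/8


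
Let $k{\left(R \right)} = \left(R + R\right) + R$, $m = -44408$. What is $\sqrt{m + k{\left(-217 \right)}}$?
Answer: $i \sqrt{45059} \approx 212.27 i$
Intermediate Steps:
$k{\left(R \right)} = 3 R$ ($k{\left(R \right)} = 2 R + R = 3 R$)
$\sqrt{m + k{\left(-217 \right)}} = \sqrt{-44408 + 3 \left(-217\right)} = \sqrt{-44408 - 651} = \sqrt{-45059} = i \sqrt{45059}$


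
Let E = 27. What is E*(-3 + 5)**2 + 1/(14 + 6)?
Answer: 2161/20 ≈ 108.05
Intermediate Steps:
E*(-3 + 5)**2 + 1/(14 + 6) = 27*(-3 + 5)**2 + 1/(14 + 6) = 27*2**2 + 1/20 = 27*4 + 1/20 = 108 + 1/20 = 2161/20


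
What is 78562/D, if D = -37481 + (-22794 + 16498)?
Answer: -78562/43777 ≈ -1.7946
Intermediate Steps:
D = -43777 (D = -37481 - 6296 = -43777)
78562/D = 78562/(-43777) = 78562*(-1/43777) = -78562/43777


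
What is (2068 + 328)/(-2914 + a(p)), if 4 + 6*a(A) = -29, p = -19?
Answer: -4792/5839 ≈ -0.82069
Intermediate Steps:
a(A) = -11/2 (a(A) = -⅔ + (⅙)*(-29) = -⅔ - 29/6 = -11/2)
(2068 + 328)/(-2914 + a(p)) = (2068 + 328)/(-2914 - 11/2) = 2396/(-5839/2) = 2396*(-2/5839) = -4792/5839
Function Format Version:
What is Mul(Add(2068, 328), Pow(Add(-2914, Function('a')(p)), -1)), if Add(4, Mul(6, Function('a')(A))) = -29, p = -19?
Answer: Rational(-4792, 5839) ≈ -0.82069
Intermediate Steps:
Function('a')(A) = Rational(-11, 2) (Function('a')(A) = Add(Rational(-2, 3), Mul(Rational(1, 6), -29)) = Add(Rational(-2, 3), Rational(-29, 6)) = Rational(-11, 2))
Mul(Add(2068, 328), Pow(Add(-2914, Function('a')(p)), -1)) = Mul(Add(2068, 328), Pow(Add(-2914, Rational(-11, 2)), -1)) = Mul(2396, Pow(Rational(-5839, 2), -1)) = Mul(2396, Rational(-2, 5839)) = Rational(-4792, 5839)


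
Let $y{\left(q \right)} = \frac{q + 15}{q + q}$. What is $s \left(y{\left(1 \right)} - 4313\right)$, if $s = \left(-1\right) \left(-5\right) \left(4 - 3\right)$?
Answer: $-21525$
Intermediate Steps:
$y{\left(q \right)} = \frac{15 + q}{2 q}$
$s = 5$ ($s = 5 \cdot 1 = 5$)
$s \left(y{\left(1 \right)} - 4313\right) = 5 \left(\frac{15 + 1}{2 \cdot 1} - 4313\right) = 5 \left(\frac{1}{2} \cdot 1 \cdot 16 - 4313\right) = 5 \left(8 - 4313\right) = 5 \left(-4305\right) = -21525$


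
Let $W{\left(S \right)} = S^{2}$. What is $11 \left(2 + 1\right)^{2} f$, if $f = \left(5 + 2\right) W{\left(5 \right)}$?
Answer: $17325$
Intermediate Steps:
$f = 175$ ($f = \left(5 + 2\right) 5^{2} = 7 \cdot 25 = 175$)
$11 \left(2 + 1\right)^{2} f = 11 \left(2 + 1\right)^{2} \cdot 175 = 11 \cdot 3^{2} \cdot 175 = 11 \cdot 9 \cdot 175 = 99 \cdot 175 = 17325$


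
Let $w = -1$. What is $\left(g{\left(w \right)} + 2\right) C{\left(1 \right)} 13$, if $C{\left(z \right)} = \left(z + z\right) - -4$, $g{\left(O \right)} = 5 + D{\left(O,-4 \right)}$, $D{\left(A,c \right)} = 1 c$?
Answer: $234$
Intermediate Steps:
$D{\left(A,c \right)} = c$
$g{\left(O \right)} = 1$ ($g{\left(O \right)} = 5 - 4 = 1$)
$C{\left(z \right)} = 4 + 2 z$ ($C{\left(z \right)} = 2 z + 4 = 4 + 2 z$)
$\left(g{\left(w \right)} + 2\right) C{\left(1 \right)} 13 = \left(1 + 2\right) \left(4 + 2 \cdot 1\right) 13 = 3 \left(4 + 2\right) 13 = 3 \cdot 6 \cdot 13 = 18 \cdot 13 = 234$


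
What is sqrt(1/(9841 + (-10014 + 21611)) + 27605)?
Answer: sqrt(1409658050562)/7146 ≈ 166.15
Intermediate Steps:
sqrt(1/(9841 + (-10014 + 21611)) + 27605) = sqrt(1/(9841 + 11597) + 27605) = sqrt(1/21438 + 27605) = sqrt(591795991/21438) = sqrt(1409658050562)/7146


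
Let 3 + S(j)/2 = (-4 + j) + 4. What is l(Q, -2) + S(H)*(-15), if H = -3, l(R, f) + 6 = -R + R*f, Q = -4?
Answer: 186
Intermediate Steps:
l(R, f) = -6 - R + R*f (l(R, f) = -6 + (-R + R*f) = -6 - R + R*f)
S(j) = -6 + 2*j (S(j) = -6 + 2*((-4 + j) + 4) = -6 + 2*j)
l(Q, -2) + S(H)*(-15) = (-6 - 1*(-4) - 4*(-2)) + (-6 + 2*(-3))*(-15) = (-6 + 4 + 8) + (-6 - 6)*(-15) = 6 - 12*(-15) = 6 + 180 = 186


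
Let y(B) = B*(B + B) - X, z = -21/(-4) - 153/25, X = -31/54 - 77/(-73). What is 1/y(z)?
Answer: 9855000/10180999 ≈ 0.96798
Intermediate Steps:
X = 1895/3942 (X = -31*1/54 - 77*(-1/73) = -31/54 + 77/73 = 1895/3942 ≈ 0.48072)
z = -87/100 (z = -21*(-1/4) - 153*1/25 = 21/4 - 153/25 = -87/100 ≈ -0.87000)
y(B) = -1895/3942 + 2*B**2 (y(B) = B*(B + B) - 1*1895/3942 = B*(2*B) - 1895/3942 = 2*B**2 - 1895/3942 = -1895/3942 + 2*B**2)
1/y(z) = 1/(-1895/3942 + 2*(-87/100)**2) = 1/(-1895/3942 + 2*(7569/10000)) = 1/(-1895/3942 + 7569/5000) = 1/(10180999/9855000) = 9855000/10180999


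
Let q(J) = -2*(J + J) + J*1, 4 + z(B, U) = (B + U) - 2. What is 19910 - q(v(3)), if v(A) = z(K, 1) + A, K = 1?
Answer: 19907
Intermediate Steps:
z(B, U) = -6 + B + U (z(B, U) = -4 + ((B + U) - 2) = -4 + (-2 + B + U) = -6 + B + U)
v(A) = -4 + A (v(A) = (-6 + 1 + 1) + A = -4 + A)
q(J) = -3*J (q(J) = -4*J + J = -3*J)
19910 - q(v(3)) = 19910 - (-3)*(-4 + 3) = 19910 - (-3)*(-1) = 19910 - 1*3 = 19910 - 3 = 19907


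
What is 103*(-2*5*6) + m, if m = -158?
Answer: -6338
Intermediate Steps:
103*(-2*5*6) + m = 103*(-2*5*6) - 158 = 103*(-10*6) - 158 = 103*(-60) - 158 = -6180 - 158 = -6338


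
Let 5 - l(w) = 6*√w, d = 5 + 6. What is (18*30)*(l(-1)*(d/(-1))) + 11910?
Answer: -17790 + 35640*I ≈ -17790.0 + 35640.0*I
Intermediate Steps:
d = 11
l(w) = 5 - 6*√w
(18*30)*(l(-1)*(d/(-1))) + 11910 = (18*30)*((5 - 6*I)*(11/(-1))) + 11910 = 540*((5 - 6*I)*(11*(-1))) + 11910 = 540*((5 - 6*I)*(-11)) + 11910 = 540*(-55 + 66*I) + 11910 = (-29700 + 35640*I) + 11910 = -17790 + 35640*I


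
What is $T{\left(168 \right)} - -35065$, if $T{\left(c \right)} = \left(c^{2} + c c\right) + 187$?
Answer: $91700$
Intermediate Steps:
$T{\left(c \right)} = 187 + 2 c^{2}$ ($T{\left(c \right)} = \left(c^{2} + c^{2}\right) + 187 = 2 c^{2} + 187 = 187 + 2 c^{2}$)
$T{\left(168 \right)} - -35065 = \left(187 + 2 \cdot 168^{2}\right) - -35065 = \left(187 + 2 \cdot 28224\right) + 35065 = \left(187 + 56448\right) + 35065 = 56635 + 35065 = 91700$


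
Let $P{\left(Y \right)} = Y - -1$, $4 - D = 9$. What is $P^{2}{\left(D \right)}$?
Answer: $16$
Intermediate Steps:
$D = -5$ ($D = 4 - 9 = -5$)
$P{\left(Y \right)} = 1 + Y$ ($P{\left(Y \right)} = Y + 1 = 1 + Y$)
$P^{2}{\left(D \right)} = \left(1 - 5\right)^{2} = \left(-4\right)^{2} = 16$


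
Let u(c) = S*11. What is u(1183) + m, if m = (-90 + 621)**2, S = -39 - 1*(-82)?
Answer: 282434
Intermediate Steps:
S = 43 (S = -39 + 82 = 43)
u(c) = 473 (u(c) = 43*11 = 473)
m = 281961 (m = 531**2 = 281961)
u(1183) + m = 473 + 281961 = 282434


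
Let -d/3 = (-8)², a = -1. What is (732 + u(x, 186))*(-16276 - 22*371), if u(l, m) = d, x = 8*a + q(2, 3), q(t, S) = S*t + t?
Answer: -13196520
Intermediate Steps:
q(t, S) = t + S*t
x = 0 (x = 8*(-1) + 2*(1 + 3) = -8 + 2*4 = -8 + 8 = 0)
d = -192 (d = -3*(-8)² = -3*64 = -192)
u(l, m) = -192
(732 + u(x, 186))*(-16276 - 22*371) = (732 - 192)*(-16276 - 22*371) = 540*(-16276 - 8162) = 540*(-24438) = -13196520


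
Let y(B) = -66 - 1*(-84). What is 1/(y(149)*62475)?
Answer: 1/1124550 ≈ 8.8924e-7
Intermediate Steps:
y(B) = 18 (y(B) = -66 + 84 = 18)
1/(y(149)*62475) = 1/(18*62475) = (1/18)*(1/62475) = 1/1124550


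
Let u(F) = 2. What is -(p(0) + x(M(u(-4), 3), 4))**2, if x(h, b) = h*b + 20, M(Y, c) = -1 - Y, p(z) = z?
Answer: -64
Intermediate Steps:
x(h, b) = 20 + b*h (x(h, b) = b*h + 20 = 20 + b*h)
-(p(0) + x(M(u(-4), 3), 4))**2 = -(0 + (20 + 4*(-1 - 1*2)))**2 = -(0 + (20 + 4*(-1 - 2)))**2 = -(0 + (20 + 4*(-3)))**2 = -(0 + (20 - 12))**2 = -(0 + 8)**2 = -1*8**2 = -1*64 = -64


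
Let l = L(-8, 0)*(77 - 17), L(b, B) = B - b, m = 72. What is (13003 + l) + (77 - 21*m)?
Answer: 12048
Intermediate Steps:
l = 480 (l = (0 - 1*(-8))*(77 - 17) = (0 + 8)*60 = 8*60 = 480)
(13003 + l) + (77 - 21*m) = (13003 + 480) + (77 - 21*72) = 13483 + (77 - 1512) = 13483 - 1435 = 12048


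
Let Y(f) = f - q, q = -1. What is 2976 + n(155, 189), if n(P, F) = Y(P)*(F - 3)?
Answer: 31992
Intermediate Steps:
Y(f) = 1 + f (Y(f) = f - 1*(-1) = f + 1 = 1 + f)
n(P, F) = (1 + P)*(-3 + F) (n(P, F) = (1 + P)*(F - 3) = (1 + P)*(-3 + F))
2976 + n(155, 189) = 2976 + (1 + 155)*(-3 + 189) = 2976 + 156*186 = 2976 + 29016 = 31992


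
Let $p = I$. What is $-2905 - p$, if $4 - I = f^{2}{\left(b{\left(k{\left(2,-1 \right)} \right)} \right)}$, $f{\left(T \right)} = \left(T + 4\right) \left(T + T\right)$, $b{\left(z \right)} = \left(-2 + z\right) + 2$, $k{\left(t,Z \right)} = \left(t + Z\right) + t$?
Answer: $-1145$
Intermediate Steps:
$k{\left(t,Z \right)} = Z + 2 t$ ($k{\left(t,Z \right)} = \left(Z + t\right) + t = Z + 2 t$)
$b{\left(z \right)} = z$
$f{\left(T \right)} = 2 T \left(4 + T\right)$ ($f{\left(T \right)} = \left(4 + T\right) 2 T = 2 T \left(4 + T\right)$)
$I = -1760$ ($I = 4 - \left(2 \left(-1 + 2 \cdot 2\right) \left(4 + \left(-1 + 2 \cdot 2\right)\right)\right)^{2} = 4 - \left(2 \left(-1 + 4\right) \left(4 + \left(-1 + 4\right)\right)\right)^{2} = 4 - \left(2 \cdot 3 \left(4 + 3\right)\right)^{2} = 4 - \left(2 \cdot 3 \cdot 7\right)^{2} = 4 - 42^{2} = 4 - 1764 = -1760$)
$p = -1760$
$-2905 - p = -2905 - -1760 = -2905 + 1760 = -1145$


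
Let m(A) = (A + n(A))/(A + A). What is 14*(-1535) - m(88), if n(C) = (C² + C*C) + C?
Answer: -21579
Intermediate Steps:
n(C) = C + 2*C² (n(C) = (C² + C²) + C = 2*C² + C = C + 2*C²)
m(A) = (A + A*(1 + 2*A))/(2*A) (m(A) = (A + A*(1 + 2*A))/(A + A) = (A + A*(1 + 2*A))/((2*A)) = (A + A*(1 + 2*A))*(1/(2*A)) = (A + A*(1 + 2*A))/(2*A))
14*(-1535) - m(88) = 14*(-1535) - (1 + 88) = -21490 - 1*89 = -21490 - 89 = -21579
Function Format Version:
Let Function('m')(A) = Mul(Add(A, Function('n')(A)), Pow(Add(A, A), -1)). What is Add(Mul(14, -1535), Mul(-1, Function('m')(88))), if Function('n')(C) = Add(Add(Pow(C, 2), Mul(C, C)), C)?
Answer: -21579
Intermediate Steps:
Function('n')(C) = Add(C, Mul(2, Pow(C, 2))) (Function('n')(C) = Add(Add(Pow(C, 2), Pow(C, 2)), C) = Add(Mul(2, Pow(C, 2)), C) = Add(C, Mul(2, Pow(C, 2))))
Function('m')(A) = Mul(Rational(1, 2), Pow(A, -1), Add(A, Mul(A, Add(1, Mul(2, A))))) (Function('m')(A) = Mul(Add(A, Mul(A, Add(1, Mul(2, A)))), Pow(Add(A, A), -1)) = Mul(Add(A, Mul(A, Add(1, Mul(2, A)))), Pow(Mul(2, A), -1)) = Mul(Add(A, Mul(A, Add(1, Mul(2, A)))), Mul(Rational(1, 2), Pow(A, -1))) = Mul(Rational(1, 2), Pow(A, -1), Add(A, Mul(A, Add(1, Mul(2, A))))))
Add(Mul(14, -1535), Mul(-1, Function('m')(88))) = Add(Mul(14, -1535), Mul(-1, Add(1, 88))) = Add(-21490, Mul(-1, 89)) = Add(-21490, -89) = -21579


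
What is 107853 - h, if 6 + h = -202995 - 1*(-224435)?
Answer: 86419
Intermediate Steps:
h = 21434 (h = -6 + (-202995 - 1*(-224435)) = -6 + (-202995 + 224435) = -6 + 21440 = 21434)
107853 - h = 107853 - 1*21434 = 107853 - 21434 = 86419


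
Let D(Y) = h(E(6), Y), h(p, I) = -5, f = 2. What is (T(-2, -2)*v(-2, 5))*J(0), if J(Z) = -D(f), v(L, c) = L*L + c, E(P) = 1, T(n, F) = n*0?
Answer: 0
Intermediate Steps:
T(n, F) = 0
D(Y) = -5
v(L, c) = c + L² (v(L, c) = L² + c = c + L²)
J(Z) = 5 (J(Z) = -1*(-5) = 5)
(T(-2, -2)*v(-2, 5))*J(0) = (0*(5 + (-2)²))*5 = (0*(5 + 4))*5 = (0*9)*5 = 0*5 = 0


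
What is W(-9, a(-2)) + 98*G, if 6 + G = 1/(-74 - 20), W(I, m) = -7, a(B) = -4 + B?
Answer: -28014/47 ≈ -596.04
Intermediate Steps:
G = -565/94 (G = -6 + 1/(-74 - 20) = -6 + 1/(-94) = -6 - 1/94 = -565/94 ≈ -6.0106)
W(-9, a(-2)) + 98*G = -7 + 98*(-565/94) = -7 - 27685/47 = -28014/47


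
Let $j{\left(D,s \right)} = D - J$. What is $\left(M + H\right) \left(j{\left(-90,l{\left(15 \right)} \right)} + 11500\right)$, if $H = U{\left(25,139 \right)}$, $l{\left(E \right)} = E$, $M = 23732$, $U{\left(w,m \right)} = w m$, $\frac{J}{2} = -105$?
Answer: $316145340$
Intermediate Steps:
$J = -210$ ($J = 2 \left(-105\right) = -210$)
$U{\left(w,m \right)} = m w$
$H = 3475$ ($H = 139 \cdot 25 = 3475$)
$j{\left(D,s \right)} = 210 + D$ ($j{\left(D,s \right)} = D - -210 = D + 210 = 210 + D$)
$\left(M + H\right) \left(j{\left(-90,l{\left(15 \right)} \right)} + 11500\right) = \left(23732 + 3475\right) \left(\left(210 - 90\right) + 11500\right) = 27207 \left(120 + 11500\right) = 27207 \cdot 11620 = 316145340$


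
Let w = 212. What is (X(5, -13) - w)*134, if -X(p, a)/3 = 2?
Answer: -29212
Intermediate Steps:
X(p, a) = -6 (X(p, a) = -3*2 = -6)
(X(5, -13) - w)*134 = (-6 - 1*212)*134 = (-6 - 212)*134 = -218*134 = -29212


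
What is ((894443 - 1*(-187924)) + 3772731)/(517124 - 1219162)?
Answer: -2427549/351019 ≈ -6.9157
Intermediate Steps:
((894443 - 1*(-187924)) + 3772731)/(517124 - 1219162) = ((894443 + 187924) + 3772731)/(-702038) = (1082367 + 3772731)*(-1/702038) = 4855098*(-1/702038) = -2427549/351019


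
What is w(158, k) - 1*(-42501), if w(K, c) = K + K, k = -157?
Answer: 42817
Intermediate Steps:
w(K, c) = 2*K
w(158, k) - 1*(-42501) = 2*158 - 1*(-42501) = 316 + 42501 = 42817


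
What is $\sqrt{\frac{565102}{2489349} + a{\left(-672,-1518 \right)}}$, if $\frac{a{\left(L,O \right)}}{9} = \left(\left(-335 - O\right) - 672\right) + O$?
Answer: $\frac{i \sqrt{15092910868065}}{40809} \approx 95.199 i$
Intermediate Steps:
$a{\left(L,O \right)} = -9063$ ($a{\left(L,O \right)} = 9 \left(\left(\left(-335 - O\right) - 672\right) + O\right) = 9 \left(\left(-1007 - O\right) + O\right) = 9 \left(-1007\right) = -9063$)
$\sqrt{\frac{565102}{2489349} + a{\left(-672,-1518 \right)}} = \sqrt{\frac{565102}{2489349} - 9063} = \sqrt{- \frac{22560404885}{2489349}} = \frac{i \sqrt{15092910868065}}{40809}$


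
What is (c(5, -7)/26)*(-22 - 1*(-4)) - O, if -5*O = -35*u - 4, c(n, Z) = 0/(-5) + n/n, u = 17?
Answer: -7832/65 ≈ -120.49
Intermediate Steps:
c(n, Z) = 1 (c(n, Z) = 0*(-⅕) + 1 = 0 + 1 = 1)
O = 599/5 (O = -(-35*17 - 4)/5 = -(-595 - 4)/5 = -⅕*(-599) = 599/5 ≈ 119.80)
(c(5, -7)/26)*(-22 - 1*(-4)) - O = (1/26)*(-22 - 1*(-4)) - 1*599/5 = (1*(1/26))*(-22 + 4) - 599/5 = (1/26)*(-18) - 599/5 = -9/13 - 599/5 = -7832/65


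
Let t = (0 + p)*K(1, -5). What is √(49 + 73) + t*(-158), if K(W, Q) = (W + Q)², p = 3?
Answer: -7584 + √122 ≈ -7573.0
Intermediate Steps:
K(W, Q) = (Q + W)²
t = 48 (t = (0 + 3)*(-5 + 1)² = 3*(-4)² = 3*16 = 48)
√(49 + 73) + t*(-158) = √(49 + 73) + 48*(-158) = √122 - 7584 = -7584 + √122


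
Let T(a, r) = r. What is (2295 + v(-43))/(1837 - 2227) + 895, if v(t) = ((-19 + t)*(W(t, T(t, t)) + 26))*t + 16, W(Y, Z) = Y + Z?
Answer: 506699/390 ≈ 1299.2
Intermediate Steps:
v(t) = 16 + t*(-19 + t)*(26 + 2*t) (v(t) = ((-19 + t)*((t + t) + 26))*t + 16 = ((-19 + t)*(2*t + 26))*t + 16 = ((-19 + t)*(26 + 2*t))*t + 16 = t*(-19 + t)*(26 + 2*t) + 16 = 16 + t*(-19 + t)*(26 + 2*t))
(2295 + v(-43))/(1837 - 2227) + 895 = (2295 + (16 - 494*(-43) - 12*(-43)² + 2*(-43)³))/(1837 - 2227) + 895 = (2295 + (16 + 21242 - 12*1849 + 2*(-79507)))/(-390) + 895 = (2295 + (16 + 21242 - 22188 - 159014))*(-1/390) + 895 = (2295 - 159944)*(-1/390) + 895 = -157649*(-1/390) + 895 = 157649/390 + 895 = 506699/390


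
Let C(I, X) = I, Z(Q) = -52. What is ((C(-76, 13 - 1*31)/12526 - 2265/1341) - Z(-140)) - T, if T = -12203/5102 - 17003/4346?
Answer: 878508303372629/15518870881203 ≈ 56.609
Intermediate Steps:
T = -34945886/5543323 (T = -12203*1/5102 - 17003*1/4346 = -12203/5102 - 17003/4346 = -34945886/5543323 ≈ -6.3041)
((C(-76, 13 - 1*31)/12526 - 2265/1341) - Z(-140)) - T = ((-76/12526 - 2265/1341) - 1*(-52)) - 1*(-34945886/5543323) = ((-76*1/12526 - 2265*1/1341) + 52) + 34945886/5543323 = ((-38/6263 - 755/447) + 52) + 34945886/5543323 = (-4745551/2799561 + 52) + 34945886/5543323 = 140831621/2799561 + 34945886/5543323 = 878508303372629/15518870881203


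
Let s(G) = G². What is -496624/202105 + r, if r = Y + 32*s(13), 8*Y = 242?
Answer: 4394403569/808420 ≈ 5435.8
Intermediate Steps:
Y = 121/4 (Y = (⅛)*242 = 121/4 ≈ 30.250)
r = 21753/4 (r = 121/4 + 32*13² = 121/4 + 32*169 = 121/4 + 5408 = 21753/4 ≈ 5438.3)
-496624/202105 + r = -496624/202105 + 21753/4 = 4394403569/808420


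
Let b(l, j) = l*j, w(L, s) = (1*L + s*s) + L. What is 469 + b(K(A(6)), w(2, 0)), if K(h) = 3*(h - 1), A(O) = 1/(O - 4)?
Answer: 463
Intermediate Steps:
w(L, s) = s² + 2*L (w(L, s) = (L + s²) + L = s² + 2*L)
A(O) = 1/(-4 + O)
K(h) = -3 + 3*h (K(h) = 3*(-1 + h) = -3 + 3*h)
b(l, j) = j*l
469 + b(K(A(6)), w(2, 0)) = 469 + (0² + 2*2)*(-3 + 3/(-4 + 6)) = 469 + (0 + 4)*(-3 + 3/2) = 469 + 4*(-3 + 3*(½)) = 469 + 4*(-3 + 3/2) = 469 + 4*(-3/2) = 469 - 6 = 463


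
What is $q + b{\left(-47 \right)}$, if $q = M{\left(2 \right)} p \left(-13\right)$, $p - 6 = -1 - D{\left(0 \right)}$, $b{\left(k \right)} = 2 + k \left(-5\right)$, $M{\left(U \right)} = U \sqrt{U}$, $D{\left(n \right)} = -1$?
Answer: $237 - 156 \sqrt{2} \approx 16.383$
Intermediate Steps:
$M{\left(U \right)} = U^{\frac{3}{2}}$
$b{\left(k \right)} = 2 - 5 k$
$p = 6$ ($p = 6 - 0 = 6 + \left(-1 + 1\right) = 6 + 0 = 6$)
$q = - 156 \sqrt{2}$ ($q = 2^{\frac{3}{2}} \cdot 6 \left(-13\right) = 2 \sqrt{2} \cdot 6 \left(-13\right) = 12 \sqrt{2} \left(-13\right) = - 156 \sqrt{2} \approx -220.62$)
$q + b{\left(-47 \right)} = - 156 \sqrt{2} + \left(2 - -235\right) = - 156 \sqrt{2} + \left(2 + 235\right) = - 156 \sqrt{2} + 237 = 237 - 156 \sqrt{2}$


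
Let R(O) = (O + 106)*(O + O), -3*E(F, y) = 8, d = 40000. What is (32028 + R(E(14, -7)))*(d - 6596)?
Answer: 9463085968/9 ≈ 1.0515e+9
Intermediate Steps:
E(F, y) = -8/3 (E(F, y) = -⅓*8 = -8/3)
R(O) = 2*O*(106 + O) (R(O) = (106 + O)*(2*O) = 2*O*(106 + O))
(32028 + R(E(14, -7)))*(d - 6596) = (32028 + 2*(-8/3)*(106 - 8/3))*(40000 - 6596) = (32028 + 2*(-8/3)*(310/3))*33404 = (32028 - 4960/9)*33404 = (283292/9)*33404 = 9463085968/9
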